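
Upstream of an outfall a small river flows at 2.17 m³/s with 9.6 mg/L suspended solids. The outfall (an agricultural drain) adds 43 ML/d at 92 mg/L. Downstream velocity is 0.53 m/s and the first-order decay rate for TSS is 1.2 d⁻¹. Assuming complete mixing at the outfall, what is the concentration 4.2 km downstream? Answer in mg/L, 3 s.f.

43 ML/d = 0.4977 m³/s.
After complete mixing, C₀ = (0.4977·92 + 2.17·9.6) / 2.668 = 24.97 mg/L.
Travel time t = 4200 m / 0.53 m/s = 7925 s = 0.09172 d.
C = 24.97·exp(−1.2·0.09172) = 24.97·0.8958 = 22.37 mg/L.

22.4 mg/L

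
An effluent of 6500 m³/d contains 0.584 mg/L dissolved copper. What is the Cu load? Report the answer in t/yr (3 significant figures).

6500 m³/d = 0.07523 m³/s.
Mass flux = Q·C = 0.07523 m³/s × 0.584 g/m³ = 0.04394 g/s.
= 0.04394 g/s × 31.56 = 1.386 t/yr.

1.39 t/yr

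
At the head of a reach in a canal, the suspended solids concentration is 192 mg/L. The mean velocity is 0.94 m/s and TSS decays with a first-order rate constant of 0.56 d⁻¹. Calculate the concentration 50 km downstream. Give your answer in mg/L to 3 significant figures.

136 mg/L

Travel time t = 50 km / 0.94 m/s = 5e+04/0.94 = 5.319e+04 s = 0.6156 d.
First-order decay: C = 192·exp(−0.56·0.6156) = 192·0.7084 = 136 mg/L.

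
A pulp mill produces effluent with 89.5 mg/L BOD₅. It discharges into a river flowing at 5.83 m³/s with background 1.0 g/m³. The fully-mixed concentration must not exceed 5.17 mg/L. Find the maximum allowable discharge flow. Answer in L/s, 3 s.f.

Mass balance at complete mixing: C_std·(Q_w + Q_r) = Q_w·C_e + Q_r·C_b.
Rearranging, Q_w = Q_r·(C_std − C_b)/(C_e − C_std) = 5.83·(5.17 − 1) / (89.5 − 5.17) = 0.2883 m³/s.
= 288.3 L/s.

288 L/s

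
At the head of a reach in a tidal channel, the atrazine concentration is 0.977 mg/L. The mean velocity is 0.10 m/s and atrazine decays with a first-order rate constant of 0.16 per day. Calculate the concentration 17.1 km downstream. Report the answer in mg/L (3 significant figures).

Travel time t = 17.1 km / 0.10 m/s = 1.71e+04/0.10 = 1.71e+05 s = 1.979 d.
First-order decay: C = 0.977·exp(−0.16·1.979) = 0.977·0.7286 = 0.7118 mg/L.

0.712 mg/L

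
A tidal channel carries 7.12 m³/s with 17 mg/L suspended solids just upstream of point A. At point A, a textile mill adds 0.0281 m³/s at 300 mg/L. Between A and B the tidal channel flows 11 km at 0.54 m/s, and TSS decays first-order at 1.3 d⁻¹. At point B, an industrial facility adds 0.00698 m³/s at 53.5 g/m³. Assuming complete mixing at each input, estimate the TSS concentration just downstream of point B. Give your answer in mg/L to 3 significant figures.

13.4 mg/L

After input A: C = (7.12·17 + 0.0281·300) / 7.148 = 18.11 mg/L.
Over the 11 km reach to input B (t = 2.037e+04 s = 0.2358 d), decay gives C = 18.11·exp(−1.3·0.2358) = 13.33 mg/L.
After input B: C = (7.148·13.33 + 0.00698·53.5) / 7.155 = 13.37 mg/L.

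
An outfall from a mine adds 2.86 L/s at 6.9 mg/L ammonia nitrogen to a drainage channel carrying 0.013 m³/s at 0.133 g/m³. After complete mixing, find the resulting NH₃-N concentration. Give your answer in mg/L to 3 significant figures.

2.86 L/s = 0.00286 m³/s.
Conservation of mass across the mixing zone: C = (0.00286·6.9 + 0.013·0.133) / (0.00286 + 0.013) = 0.02146/0.01586 = 1.353 mg/L.

1.35 mg/L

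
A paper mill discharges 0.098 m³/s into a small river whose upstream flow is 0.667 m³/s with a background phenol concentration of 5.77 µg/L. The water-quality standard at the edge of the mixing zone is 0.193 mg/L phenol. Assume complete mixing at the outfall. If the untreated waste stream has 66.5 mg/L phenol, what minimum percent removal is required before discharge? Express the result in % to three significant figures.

97.8 %

5.77 µg/L = 0.00577 mg/L.
Mass balance: 0.193·0.765 = 0.098·Cₑ + 0.667·0.00577.
Cₑ = (0.1476 − 0.003849) / 0.098 = 1.467 mg/L.
Required removal = 1 − 1.467/66.5 = 97.79 %.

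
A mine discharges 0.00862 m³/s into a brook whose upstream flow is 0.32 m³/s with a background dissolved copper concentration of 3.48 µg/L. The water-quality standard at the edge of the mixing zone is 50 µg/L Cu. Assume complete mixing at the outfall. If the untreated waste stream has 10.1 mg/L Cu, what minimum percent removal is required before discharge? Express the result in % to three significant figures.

82.4 %

3.48 µg/L = 0.00348 mg/L.
50 µg/L = 0.05 mg/L.
Mass balance: 0.05·0.3286 = 0.00862·Cₑ + 0.32·0.00348.
Cₑ = (0.01643 − 0.001114) / 0.00862 = 1.777 mg/L.
Required removal = 1 − 1.777/10.1 = 82.41 %.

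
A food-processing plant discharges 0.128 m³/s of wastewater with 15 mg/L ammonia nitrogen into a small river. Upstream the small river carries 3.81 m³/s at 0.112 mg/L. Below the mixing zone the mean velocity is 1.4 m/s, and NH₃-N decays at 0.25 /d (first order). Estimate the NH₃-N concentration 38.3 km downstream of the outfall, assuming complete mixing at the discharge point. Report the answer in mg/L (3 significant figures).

After complete mixing, C₀ = (0.128·15 + 3.81·0.112) / 3.938 = 0.5959 mg/L.
Travel time t = 3.83e+04 m / 1.4 m/s = 2.736e+04 s = 0.3166 d.
C = 0.5959·exp(−0.25·0.3166) = 0.5959·0.9239 = 0.5506 mg/L.

0.551 mg/L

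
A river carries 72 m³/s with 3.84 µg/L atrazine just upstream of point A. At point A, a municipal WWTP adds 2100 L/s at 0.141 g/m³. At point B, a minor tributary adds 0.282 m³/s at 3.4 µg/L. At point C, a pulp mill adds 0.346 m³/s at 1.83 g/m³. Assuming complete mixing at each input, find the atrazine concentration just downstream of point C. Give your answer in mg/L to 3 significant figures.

0.0161 mg/L

3.84 µg/L = 0.00384 mg/L.
2100 L/s = 2.1 m³/s.
After input A: C = (72·0.00384 + 2.1·0.141) / 74.1 = 0.007727 mg/L.
3.4 µg/L = 0.0034 mg/L.
After input B: C = (74.1·0.007727 + 0.282·0.0034) / 74.38 = 0.007711 mg/L.
After input C: C = (74.38·0.007711 + 0.346·1.83) / 74.73 = 0.01615 mg/L.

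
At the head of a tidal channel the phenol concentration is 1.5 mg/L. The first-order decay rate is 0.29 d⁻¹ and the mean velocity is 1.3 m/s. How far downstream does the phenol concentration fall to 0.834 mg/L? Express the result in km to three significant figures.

From C = C₀·e^(−kt), t = ln(C₀/C)/k = ln(1.5/0.834)/0.29 = 0.587/0.29 = 2.024 d.
Distance = v·t = 1.3 m/s × 1.749e+05 s = 2.273e+05 m = 227.3 km.

227 km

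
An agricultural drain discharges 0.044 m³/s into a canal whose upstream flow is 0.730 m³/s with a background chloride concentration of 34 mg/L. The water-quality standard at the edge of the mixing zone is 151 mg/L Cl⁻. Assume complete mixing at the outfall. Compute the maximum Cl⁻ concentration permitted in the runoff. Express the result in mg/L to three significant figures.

2090 mg/L

Mass balance: 151·0.774 = 0.044·Cₑ + 0.73·34.
Cₑ = (116.9 − 24.82) / 0.044 = 2092 mg/L.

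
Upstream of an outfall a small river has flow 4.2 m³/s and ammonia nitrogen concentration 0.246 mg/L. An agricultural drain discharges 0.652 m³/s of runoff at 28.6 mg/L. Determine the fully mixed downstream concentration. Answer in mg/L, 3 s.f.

Conservation of mass across the mixing zone: C = (0.652·28.6 + 4.2·0.246) / (0.652 + 4.2) = 19.68/4.852 = 4.056 mg/L.

4.06 mg/L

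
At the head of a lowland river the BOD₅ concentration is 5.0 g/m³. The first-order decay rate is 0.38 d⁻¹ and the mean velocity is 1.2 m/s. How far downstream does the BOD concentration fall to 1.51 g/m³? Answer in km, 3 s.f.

327 km

From C = C₀·e^(−kt), t = ln(C₀/C)/k = ln(5.0/1.51)/0.38 = 1.197/0.38 = 3.151 d.
Distance = v·t = 1.2 m/s × 2.722e+05 s = 3.267e+05 m = 326.7 km.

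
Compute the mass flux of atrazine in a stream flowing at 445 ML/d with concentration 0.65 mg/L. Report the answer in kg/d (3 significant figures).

289 kg/d

445 ML/d = 5.15 m³/s.
Mass flux = Q·C = 5.15 m³/s × 0.65 g/m³ = 3.348 g/s.
= 3.348 g/s × 86.4 = 289.3 kg/d.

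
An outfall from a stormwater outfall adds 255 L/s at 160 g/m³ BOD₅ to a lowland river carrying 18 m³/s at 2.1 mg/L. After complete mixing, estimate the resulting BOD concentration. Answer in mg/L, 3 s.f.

255 L/s = 0.255 m³/s.
Conservation of mass across the mixing zone: C = (0.255·160 + 18·2.1) / (0.255 + 18) = 78.6/18.25 = 4.306 mg/L.

4.31 mg/L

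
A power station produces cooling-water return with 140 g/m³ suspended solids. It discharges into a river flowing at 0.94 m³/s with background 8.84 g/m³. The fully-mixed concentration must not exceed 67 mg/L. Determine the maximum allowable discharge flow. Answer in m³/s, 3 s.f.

Mass balance at complete mixing: C_std·(Q_w + Q_r) = Q_w·C_e + Q_r·C_b.
Rearranging, Q_w = Q_r·(C_std − C_b)/(C_e − C_std) = 0.94·(67 − 8.84) / (140 − 67) = 0.7489 m³/s.

0.749 m³/s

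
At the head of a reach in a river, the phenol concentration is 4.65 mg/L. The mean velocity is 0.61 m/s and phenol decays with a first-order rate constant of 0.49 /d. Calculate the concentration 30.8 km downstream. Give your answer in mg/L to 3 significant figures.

Travel time t = 30.8 km / 0.61 m/s = 3.08e+04/0.61 = 5.049e+04 s = 0.5844 d.
First-order decay: C = 4.65·exp(−0.49·0.5844) = 4.65·0.751 = 3.492 mg/L.

3.49 mg/L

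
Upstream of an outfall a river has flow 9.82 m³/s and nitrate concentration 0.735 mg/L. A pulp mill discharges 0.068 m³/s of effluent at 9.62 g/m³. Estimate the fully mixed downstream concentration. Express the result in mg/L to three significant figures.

Flow-weighted mixing gives C = (0.068·9.62 + 9.82·0.735) / (0.068 + 9.82) = 7.872/9.888 = 0.7961 mg/L.

0.796 mg/L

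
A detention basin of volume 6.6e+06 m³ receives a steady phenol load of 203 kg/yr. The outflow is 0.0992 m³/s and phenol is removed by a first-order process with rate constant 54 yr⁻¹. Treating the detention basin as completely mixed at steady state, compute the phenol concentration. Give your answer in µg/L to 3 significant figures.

0.565 µg/L

Outflow Q = 0.0992 m³/s × 3.156e+07 s/yr = 3.131e+06 m³/yr.
Steady-state CSTR mass balance: W = Q·C + k·V·C, so C = W/(Q + kV).
Q + kV = 3.131e+06 + 54·6.6e+06 = 3.595e+08 m³/yr.
C = 203/3.595e+08 = 5.646e-07 kg/m³ = 0.0005646 mg/L = 0.5646 µg/L.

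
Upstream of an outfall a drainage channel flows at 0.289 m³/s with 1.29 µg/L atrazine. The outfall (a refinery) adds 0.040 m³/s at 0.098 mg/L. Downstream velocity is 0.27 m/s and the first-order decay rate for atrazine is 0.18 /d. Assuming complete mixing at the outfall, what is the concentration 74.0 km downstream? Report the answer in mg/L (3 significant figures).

0.00737 mg/L

1.29 µg/L = 0.00129 mg/L.
After complete mixing, C₀ = (0.04·0.098 + 0.289·0.00129) / 0.329 = 0.01305 mg/L.
Travel time t = 7.4e+04 m / 0.27 m/s = 2.741e+05 s = 3.172 d.
C = 0.01305·exp(−0.18·3.172) = 0.01305·0.565 = 0.007372 mg/L.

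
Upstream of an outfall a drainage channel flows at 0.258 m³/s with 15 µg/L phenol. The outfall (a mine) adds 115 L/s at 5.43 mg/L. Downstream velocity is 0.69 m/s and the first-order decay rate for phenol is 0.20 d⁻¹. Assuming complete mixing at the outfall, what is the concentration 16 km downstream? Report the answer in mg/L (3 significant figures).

1.60 mg/L

115 L/s = 0.115 m³/s.
15 µg/L = 0.015 mg/L.
After complete mixing, C₀ = (0.115·5.43 + 0.258·0.015) / 0.373 = 1.685 mg/L.
Travel time t = 1.6e+04 m / 0.69 m/s = 2.319e+04 s = 0.2684 d.
C = 1.685·exp(−0.20·0.2684) = 1.685·0.9477 = 1.596 mg/L.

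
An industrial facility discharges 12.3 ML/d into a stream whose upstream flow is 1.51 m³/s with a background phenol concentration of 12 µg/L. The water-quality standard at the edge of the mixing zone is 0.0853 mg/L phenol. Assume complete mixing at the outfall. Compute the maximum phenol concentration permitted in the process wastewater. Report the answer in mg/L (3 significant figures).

12.3 ML/d = 0.1424 m³/s.
12 µg/L = 0.012 mg/L.
Mass balance: 0.0853·1.652 = 0.1424·Cₑ + 1.51·0.012.
Cₑ = (0.1409 − 0.01812) / 0.1424 = 0.8628 mg/L.

0.863 mg/L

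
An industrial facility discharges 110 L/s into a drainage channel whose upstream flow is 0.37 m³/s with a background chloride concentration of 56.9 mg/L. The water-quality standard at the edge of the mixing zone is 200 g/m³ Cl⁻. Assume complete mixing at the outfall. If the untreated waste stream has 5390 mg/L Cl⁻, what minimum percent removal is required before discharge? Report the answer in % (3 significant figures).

110 L/s = 0.11 m³/s.
Mass balance: 200·0.48 = 0.11·Cₑ + 0.37·56.9.
Cₑ = (96 − 21.05) / 0.11 = 681.3 mg/L.
Required removal = 1 − 681.3/5390 = 87.36 %.

87.4 %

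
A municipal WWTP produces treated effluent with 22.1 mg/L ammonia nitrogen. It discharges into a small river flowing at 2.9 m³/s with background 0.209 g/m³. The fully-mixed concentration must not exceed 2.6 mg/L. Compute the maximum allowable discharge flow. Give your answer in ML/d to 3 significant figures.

Mass balance at complete mixing: C_std·(Q_w + Q_r) = Q_w·C_e + Q_r·C_b.
Rearranging, Q_w = Q_r·(C_std − C_b)/(C_e − C_std) = 2.9·(2.6 − 0.209) / (22.1 − 2.6) = 0.3556 m³/s.
= 30.72 ML/d.

30.7 ML/d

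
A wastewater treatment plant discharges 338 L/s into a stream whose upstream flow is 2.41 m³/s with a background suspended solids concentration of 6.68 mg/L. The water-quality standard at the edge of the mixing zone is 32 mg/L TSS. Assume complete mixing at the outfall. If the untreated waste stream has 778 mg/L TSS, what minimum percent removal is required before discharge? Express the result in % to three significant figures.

338 L/s = 0.338 m³/s.
Mass balance: 32·2.748 = 0.338·Cₑ + 2.41·6.68.
Cₑ = (87.94 − 16.1) / 0.338 = 212.5 mg/L.
Required removal = 1 − 212.5/778 = 72.68 %.

72.7 %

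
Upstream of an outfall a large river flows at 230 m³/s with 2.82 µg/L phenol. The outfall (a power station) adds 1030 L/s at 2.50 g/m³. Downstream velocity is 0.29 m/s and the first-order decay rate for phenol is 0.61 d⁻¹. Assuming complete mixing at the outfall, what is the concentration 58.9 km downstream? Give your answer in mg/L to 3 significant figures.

0.00333 mg/L

1030 L/s = 1.03 m³/s.
2.82 µg/L = 0.00282 mg/L.
After complete mixing, C₀ = (1.03·2.5 + 230·0.00282) / 231 = 0.01395 mg/L.
Travel time t = 5.89e+04 m / 0.29 m/s = 2.031e+05 s = 2.351 d.
C = 0.01395·exp(−0.61·2.351) = 0.01395·0.2384 = 0.003326 mg/L.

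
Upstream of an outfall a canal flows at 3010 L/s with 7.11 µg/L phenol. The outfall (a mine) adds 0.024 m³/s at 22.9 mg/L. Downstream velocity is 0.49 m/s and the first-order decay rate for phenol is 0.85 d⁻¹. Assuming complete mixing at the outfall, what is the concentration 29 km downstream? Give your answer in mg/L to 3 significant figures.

3010 L/s = 3.01 m³/s.
7.11 µg/L = 0.00711 mg/L.
After complete mixing, C₀ = (0.024·22.9 + 3.01·0.00711) / 3.034 = 0.1882 mg/L.
Travel time t = 2.9e+04 m / 0.49 m/s = 5.918e+04 s = 0.685 d.
C = 0.1882·exp(−0.85·0.685) = 0.1882·0.5586 = 0.1051 mg/L.

0.105 mg/L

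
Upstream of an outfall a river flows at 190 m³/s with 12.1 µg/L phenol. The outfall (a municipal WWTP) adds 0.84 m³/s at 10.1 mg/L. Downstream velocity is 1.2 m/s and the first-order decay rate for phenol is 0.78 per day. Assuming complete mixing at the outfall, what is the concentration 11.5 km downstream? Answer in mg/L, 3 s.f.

0.0518 mg/L

12.1 µg/L = 0.0121 mg/L.
After complete mixing, C₀ = (0.84·10.1 + 190·0.0121) / 190.8 = 0.0565 mg/L.
Travel time t = 1.15e+04 m / 1.2 m/s = 9583 s = 0.1109 d.
C = 0.0565·exp(−0.78·0.1109) = 0.0565·0.9171 = 0.05182 mg/L.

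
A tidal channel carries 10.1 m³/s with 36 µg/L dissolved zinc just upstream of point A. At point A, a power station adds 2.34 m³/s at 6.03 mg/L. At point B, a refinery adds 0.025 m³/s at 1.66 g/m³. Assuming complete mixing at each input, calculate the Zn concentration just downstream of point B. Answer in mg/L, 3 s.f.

36 µg/L = 0.036 mg/L.
After input A: C = (10.1·0.036 + 2.34·6.03) / 12.44 = 1.163 mg/L.
After input B: C = (12.44·1.163 + 0.025·1.66) / 12.46 = 1.164 mg/L.

1.16 mg/L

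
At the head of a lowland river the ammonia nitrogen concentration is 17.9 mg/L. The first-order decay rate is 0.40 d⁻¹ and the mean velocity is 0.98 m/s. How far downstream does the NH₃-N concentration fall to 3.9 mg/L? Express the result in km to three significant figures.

323 km

From C = C₀·e^(−kt), t = ln(C₀/C)/k = ln(17.9/3.9)/0.40 = 1.524/0.40 = 3.81 d.
Distance = v·t = 0.98 m/s × 3.291e+05 s = 3.226e+05 m = 322.6 km.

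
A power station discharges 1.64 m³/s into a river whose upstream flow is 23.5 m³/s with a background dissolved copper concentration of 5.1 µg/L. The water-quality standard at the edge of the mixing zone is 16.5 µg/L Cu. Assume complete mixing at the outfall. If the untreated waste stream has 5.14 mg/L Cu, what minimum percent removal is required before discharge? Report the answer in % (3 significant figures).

5.1 µg/L = 0.0051 mg/L.
16.5 µg/L = 0.0165 mg/L.
Mass balance: 0.0165·25.14 = 1.64·Cₑ + 23.5·0.0051.
Cₑ = (0.4148 − 0.1198) / 1.64 = 0.1799 mg/L.
Required removal = 1 − 0.1799/5.14 = 96.5 %.

96.5 %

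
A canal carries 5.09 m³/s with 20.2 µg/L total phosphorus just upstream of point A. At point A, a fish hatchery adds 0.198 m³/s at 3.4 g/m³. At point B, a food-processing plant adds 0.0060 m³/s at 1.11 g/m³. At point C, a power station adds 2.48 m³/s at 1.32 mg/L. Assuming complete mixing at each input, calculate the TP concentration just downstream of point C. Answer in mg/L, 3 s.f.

0.522 mg/L

20.2 µg/L = 0.0202 mg/L.
After input A: C = (5.09·0.0202 + 0.198·3.4) / 5.288 = 0.1468 mg/L.
After input B: C = (5.288·0.1468 + 0.006·1.11) / 5.294 = 0.1478 mg/L.
After input C: C = (5.294·0.1478 + 2.48·1.32) / 7.774 = 0.5218 mg/L.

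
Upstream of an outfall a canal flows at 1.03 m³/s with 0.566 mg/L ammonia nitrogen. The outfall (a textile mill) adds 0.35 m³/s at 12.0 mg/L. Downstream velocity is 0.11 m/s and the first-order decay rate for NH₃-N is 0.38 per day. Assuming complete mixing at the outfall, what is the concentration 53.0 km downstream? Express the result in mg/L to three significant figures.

After complete mixing, C₀ = (0.35·12 + 1.03·0.566) / 1.38 = 3.466 mg/L.
Travel time t = 5.3e+04 m / 0.11 m/s = 4.818e+05 s = 5.577 d.
C = 3.466·exp(−0.38·5.577) = 3.466·0.1201 = 0.4164 mg/L.

0.416 mg/L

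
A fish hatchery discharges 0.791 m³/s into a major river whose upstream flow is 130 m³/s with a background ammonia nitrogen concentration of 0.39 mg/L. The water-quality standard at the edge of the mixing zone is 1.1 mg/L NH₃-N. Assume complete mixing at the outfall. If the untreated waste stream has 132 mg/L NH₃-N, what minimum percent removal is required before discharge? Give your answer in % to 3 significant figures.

Mass balance: 1.1·130.8 = 0.791·Cₑ + 130·0.39.
Cₑ = (143.9 − 50.7) / 0.791 = 117.8 mg/L.
Required removal = 1 − 117.8/132 = 10.77 %.

10.8 %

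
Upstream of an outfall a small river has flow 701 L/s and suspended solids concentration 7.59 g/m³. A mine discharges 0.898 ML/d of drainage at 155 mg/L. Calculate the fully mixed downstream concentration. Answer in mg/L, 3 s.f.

9.74 mg/L

0.898 ML/d = 0.01039 m³/s.
701 L/s = 0.701 m³/s.
Flow-weighted mixing gives C = (0.01039·155 + 0.701·7.59) / (0.01039 + 0.701) = 6.932/0.7114 = 9.744 mg/L.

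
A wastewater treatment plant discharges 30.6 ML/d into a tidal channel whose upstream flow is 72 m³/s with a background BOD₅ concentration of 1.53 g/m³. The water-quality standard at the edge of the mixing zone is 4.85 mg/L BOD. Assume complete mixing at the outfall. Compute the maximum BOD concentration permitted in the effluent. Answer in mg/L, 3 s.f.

680 mg/L

30.6 ML/d = 0.3542 m³/s.
Mass balance: 4.85·72.35 = 0.3542·Cₑ + 72·1.53.
Cₑ = (350.9 − 110.2) / 0.3542 = 679.8 mg/L.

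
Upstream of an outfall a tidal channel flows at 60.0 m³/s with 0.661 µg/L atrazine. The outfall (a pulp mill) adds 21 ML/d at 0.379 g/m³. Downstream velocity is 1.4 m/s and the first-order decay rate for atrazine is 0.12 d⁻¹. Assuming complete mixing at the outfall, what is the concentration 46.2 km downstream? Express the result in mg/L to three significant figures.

21 ML/d = 0.2431 m³/s.
0.661 µg/L = 0.000661 mg/L.
After complete mixing, C₀ = (0.2431·0.379 + 60·0.000661) / 60.24 = 0.002187 mg/L.
Travel time t = 4.62e+04 m / 1.4 m/s = 3.3e+04 s = 0.3819 d.
C = 0.002187·exp(−0.12·0.3819) = 0.002187·0.9552 = 0.002089 mg/L.

0.00209 mg/L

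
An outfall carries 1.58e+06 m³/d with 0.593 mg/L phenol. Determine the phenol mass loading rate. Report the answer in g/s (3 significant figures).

1.58e+06 m³/d = 18.29 m³/s.
Mass flux = Q·C = 18.29 m³/s × 0.593 g/m³ = 10.84 g/s.

10.8 g/s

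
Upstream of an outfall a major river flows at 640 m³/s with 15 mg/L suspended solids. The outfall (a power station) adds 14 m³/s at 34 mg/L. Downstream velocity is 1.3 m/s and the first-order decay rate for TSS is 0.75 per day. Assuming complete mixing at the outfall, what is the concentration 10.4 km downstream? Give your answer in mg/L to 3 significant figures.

14.4 mg/L

After complete mixing, C₀ = (14·34 + 640·15) / 654 = 15.41 mg/L.
Travel time t = 1.04e+04 m / 1.3 m/s = 8000 s = 0.09259 d.
C = 15.41·exp(−0.75·0.09259) = 15.41·0.9329 = 14.37 mg/L.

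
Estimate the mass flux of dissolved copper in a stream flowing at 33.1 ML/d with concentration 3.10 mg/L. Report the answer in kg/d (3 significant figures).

33.1 ML/d = 0.3831 m³/s.
Mass flux = Q·C = 0.3831 m³/s × 3.1 g/m³ = 1.188 g/s.
= 1.188 g/s × 86.4 = 102.6 kg/d.

103 kg/d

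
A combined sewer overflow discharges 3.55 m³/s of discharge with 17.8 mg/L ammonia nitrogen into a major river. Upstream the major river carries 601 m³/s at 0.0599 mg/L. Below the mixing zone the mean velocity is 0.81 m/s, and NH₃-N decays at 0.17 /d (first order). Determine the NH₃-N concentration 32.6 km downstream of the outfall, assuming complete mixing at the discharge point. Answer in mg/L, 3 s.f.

0.152 mg/L

After complete mixing, C₀ = (3.55·17.8 + 601·0.0599) / 604.5 = 0.1641 mg/L.
Travel time t = 3.26e+04 m / 0.81 m/s = 4.025e+04 s = 0.4658 d.
C = 0.1641·exp(−0.17·0.4658) = 0.1641·0.9239 = 0.1516 mg/L.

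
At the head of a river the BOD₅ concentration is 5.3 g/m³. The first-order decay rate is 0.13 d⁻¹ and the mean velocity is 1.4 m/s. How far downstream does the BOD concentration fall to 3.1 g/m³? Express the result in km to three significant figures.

499 km

From C = C₀·e^(−kt), t = ln(C₀/C)/k = ln(5.3/3.1)/0.13 = 0.5363/0.13 = 4.125 d.
Distance = v·t = 1.4 m/s × 3.564e+05 s = 4.99e+05 m = 499 km.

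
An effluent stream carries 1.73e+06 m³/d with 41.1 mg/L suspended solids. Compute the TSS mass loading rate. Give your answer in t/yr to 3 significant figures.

1.73e+06 m³/d = 20.02 m³/s.
Mass flux = Q·C = 20.02 m³/s × 41.1 g/m³ = 823 g/s.
= 823 g/s × 31.56 = 2.597e+04 t/yr.

26000 t/yr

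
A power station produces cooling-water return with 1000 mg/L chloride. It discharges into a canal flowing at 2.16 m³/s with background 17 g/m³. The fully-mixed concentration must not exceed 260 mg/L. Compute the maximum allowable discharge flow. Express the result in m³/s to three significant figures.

0.709 m³/s

Mass balance at complete mixing: C_std·(Q_w + Q_r) = Q_w·C_e + Q_r·C_b.
Rearranging, Q_w = Q_r·(C_std − C_b)/(C_e − C_std) = 2.16·(260 − 17) / (1000 − 260) = 0.7093 m³/s.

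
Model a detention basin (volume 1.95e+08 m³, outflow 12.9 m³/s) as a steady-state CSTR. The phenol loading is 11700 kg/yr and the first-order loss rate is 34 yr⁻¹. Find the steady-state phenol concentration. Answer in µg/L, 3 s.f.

1.66 µg/L

Outflow Q = 12.9 m³/s × 3.156e+07 s/yr = 4.071e+08 m³/yr.
Steady-state CSTR mass balance: W = Q·C + k·V·C, so C = W/(Q + kV).
Q + kV = 4.071e+08 + 34·1.95e+08 = 7.037e+09 m³/yr.
C = 11700/7.037e+09 = 1.663e-06 kg/m³ = 0.001663 mg/L = 1.663 µg/L.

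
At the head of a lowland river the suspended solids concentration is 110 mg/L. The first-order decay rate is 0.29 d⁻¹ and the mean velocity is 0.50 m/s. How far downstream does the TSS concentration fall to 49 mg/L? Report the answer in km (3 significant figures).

From C = C₀·e^(−kt), t = ln(C₀/C)/k = ln(110/49)/0.29 = 0.8087/0.29 = 2.788 d.
Distance = v·t = 0.50 m/s × 2.409e+05 s = 1.205e+05 m = 120.5 km.

120 km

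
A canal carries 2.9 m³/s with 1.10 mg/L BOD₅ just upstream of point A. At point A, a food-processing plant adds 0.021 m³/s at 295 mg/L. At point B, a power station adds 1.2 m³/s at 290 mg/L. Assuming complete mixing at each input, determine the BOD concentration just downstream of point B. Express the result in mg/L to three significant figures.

After input A: C = (2.9·1.1 + 0.021·295) / 2.921 = 3.213 mg/L.
After input B: C = (2.921·3.213 + 1.2·290) / 4.121 = 86.72 mg/L.

86.7 mg/L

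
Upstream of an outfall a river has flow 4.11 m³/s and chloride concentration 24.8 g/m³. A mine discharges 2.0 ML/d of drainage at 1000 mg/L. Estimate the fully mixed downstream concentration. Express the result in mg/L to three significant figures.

30.3 mg/L

2.0 ML/d = 0.02315 m³/s.
Conservation of mass across the mixing zone: C = (0.02315·1000 + 4.11·24.8) / (0.02315 + 4.11) = 125.1/4.133 = 30.26 mg/L.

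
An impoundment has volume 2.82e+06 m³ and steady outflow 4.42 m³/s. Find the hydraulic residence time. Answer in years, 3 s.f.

0.0202 yr

Q = 4.42 m³/s × 3.156e+07 s/yr = 1.395e+08 m³/yr.
Hydraulic residence time τ = V/Q = 2.82e+06/1.395e+08 = 0.02022 yr.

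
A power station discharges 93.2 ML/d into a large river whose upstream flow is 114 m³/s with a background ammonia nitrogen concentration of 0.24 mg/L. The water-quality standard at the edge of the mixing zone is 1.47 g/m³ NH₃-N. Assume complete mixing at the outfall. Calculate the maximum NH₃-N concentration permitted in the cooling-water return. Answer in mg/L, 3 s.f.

131 mg/L

93.2 ML/d = 1.079 m³/s.
Mass balance: 1.47·115.1 = 1.079·Cₑ + 114·0.24.
Cₑ = (169.2 − 27.36) / 1.079 = 131.5 mg/L.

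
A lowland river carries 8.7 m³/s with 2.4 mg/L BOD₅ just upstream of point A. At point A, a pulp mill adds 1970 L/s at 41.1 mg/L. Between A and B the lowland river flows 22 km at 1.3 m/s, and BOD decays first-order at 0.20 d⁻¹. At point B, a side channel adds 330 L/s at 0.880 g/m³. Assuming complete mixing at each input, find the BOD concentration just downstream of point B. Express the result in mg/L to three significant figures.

1970 L/s = 1.97 m³/s.
After input A: C = (8.7·2.4 + 1.97·41.1) / 10.67 = 9.545 mg/L.
Over the 22 km reach to input B (t = 1.692e+04 s = 0.1959 d), decay gives C = 9.545·exp(−0.20·0.1959) = 9.178 mg/L.
330 L/s = 0.33 m³/s.
After input B: C = (10.67·9.178 + 0.33·0.88) / 11 = 8.93 mg/L.

8.93 mg/L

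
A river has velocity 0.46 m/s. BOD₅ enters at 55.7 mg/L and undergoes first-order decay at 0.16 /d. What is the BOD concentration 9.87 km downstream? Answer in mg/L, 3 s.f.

Travel time t = 9.87 km / 0.46 m/s = 9870/0.46 = 2.146e+04 s = 0.2483 d.
First-order decay: C = 55.7·exp(−0.16·0.2483) = 55.7·0.961 = 53.53 mg/L.

53.5 mg/L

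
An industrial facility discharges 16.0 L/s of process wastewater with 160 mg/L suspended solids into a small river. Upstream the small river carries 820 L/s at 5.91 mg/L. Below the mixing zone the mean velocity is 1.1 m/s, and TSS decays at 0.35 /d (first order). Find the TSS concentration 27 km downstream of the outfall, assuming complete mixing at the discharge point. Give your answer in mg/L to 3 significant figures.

16.0 L/s = 0.016 m³/s.
820 L/s = 0.82 m³/s.
After complete mixing, C₀ = (0.016·160 + 0.82·5.91) / 0.836 = 8.859 mg/L.
Travel time t = 2.7e+04 m / 1.1 m/s = 2.455e+04 s = 0.2841 d.
C = 8.859·exp(−0.35·0.2841) = 8.859·0.9054 = 8.021 mg/L.

8.02 mg/L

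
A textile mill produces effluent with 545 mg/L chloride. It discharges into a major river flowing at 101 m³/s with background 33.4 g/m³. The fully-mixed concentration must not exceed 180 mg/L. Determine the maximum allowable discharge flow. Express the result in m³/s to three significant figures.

40.6 m³/s

Mass balance at complete mixing: C_std·(Q_w + Q_r) = Q_w·C_e + Q_r·C_b.
Rearranging, Q_w = Q_r·(C_std − C_b)/(C_e − C_std) = 101·(180 − 33.4) / (545 − 180) = 40.57 m³/s.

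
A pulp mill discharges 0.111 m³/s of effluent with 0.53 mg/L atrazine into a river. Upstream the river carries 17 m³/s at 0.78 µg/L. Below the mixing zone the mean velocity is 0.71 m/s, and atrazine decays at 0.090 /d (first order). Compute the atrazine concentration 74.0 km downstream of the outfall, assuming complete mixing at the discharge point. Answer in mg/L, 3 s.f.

0.00378 mg/L

0.78 µg/L = 0.00078 mg/L.
After complete mixing, C₀ = (0.111·0.53 + 17·0.00078) / 17.11 = 0.004213 mg/L.
Travel time t = 7.4e+04 m / 0.71 m/s = 1.042e+05 s = 1.206 d.
C = 0.004213·exp(−0.090·1.206) = 0.004213·0.8971 = 0.00378 mg/L.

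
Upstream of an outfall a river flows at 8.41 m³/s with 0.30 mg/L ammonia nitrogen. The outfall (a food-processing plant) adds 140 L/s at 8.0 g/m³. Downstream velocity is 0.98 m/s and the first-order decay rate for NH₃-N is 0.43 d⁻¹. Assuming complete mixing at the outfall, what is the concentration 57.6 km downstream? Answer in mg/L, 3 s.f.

140 L/s = 0.14 m³/s.
After complete mixing, C₀ = (0.14·8 + 8.41·0.3) / 8.55 = 0.4261 mg/L.
Travel time t = 5.76e+04 m / 0.98 m/s = 5.878e+04 s = 0.6803 d.
C = 0.4261·exp(−0.43·0.6803) = 0.4261·0.7464 = 0.318 mg/L.

0.318 mg/L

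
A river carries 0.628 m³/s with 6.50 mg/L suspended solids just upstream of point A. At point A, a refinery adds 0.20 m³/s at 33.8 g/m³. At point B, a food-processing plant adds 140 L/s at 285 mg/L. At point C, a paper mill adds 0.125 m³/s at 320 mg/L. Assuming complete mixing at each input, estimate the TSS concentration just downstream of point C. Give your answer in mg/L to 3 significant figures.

After input A: C = (0.628·6.5 + 0.2·33.8) / 0.828 = 13.09 mg/L.
140 L/s = 0.14 m³/s.
After input B: C = (0.828·13.09 + 0.14·285) / 0.968 = 52.42 mg/L.
After input C: C = (0.968·52.42 + 0.125·320) / 1.093 = 83.02 mg/L.

83.0 mg/L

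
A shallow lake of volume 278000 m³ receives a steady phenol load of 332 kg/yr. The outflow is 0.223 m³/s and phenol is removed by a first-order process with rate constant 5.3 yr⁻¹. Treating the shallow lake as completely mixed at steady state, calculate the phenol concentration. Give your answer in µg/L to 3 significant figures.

Outflow Q = 0.223 m³/s × 3.156e+07 s/yr = 7.037e+06 m³/yr.
Steady-state CSTR mass balance: W = Q·C + k·V·C, so C = W/(Q + kV).
Q + kV = 7.037e+06 + 5.3·278000 = 8.511e+06 m³/yr.
C = 332/8.511e+06 = 3.901e-05 kg/m³ = 0.03901 mg/L = 39.01 µg/L.

39.0 µg/L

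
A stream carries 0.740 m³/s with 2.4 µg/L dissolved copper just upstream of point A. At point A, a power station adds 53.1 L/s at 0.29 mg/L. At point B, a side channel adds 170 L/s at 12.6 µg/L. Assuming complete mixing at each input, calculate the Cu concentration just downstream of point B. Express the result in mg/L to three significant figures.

0.0201 mg/L

2.4 µg/L = 0.0024 mg/L.
53.1 L/s = 0.0531 m³/s.
After input A: C = (0.74·0.0024 + 0.0531·0.29) / 0.7931 = 0.02166 mg/L.
170 L/s = 0.17 m³/s.
12.6 µg/L = 0.0126 mg/L.
After input B: C = (0.7931·0.02166 + 0.17·0.0126) / 0.9631 = 0.02006 mg/L.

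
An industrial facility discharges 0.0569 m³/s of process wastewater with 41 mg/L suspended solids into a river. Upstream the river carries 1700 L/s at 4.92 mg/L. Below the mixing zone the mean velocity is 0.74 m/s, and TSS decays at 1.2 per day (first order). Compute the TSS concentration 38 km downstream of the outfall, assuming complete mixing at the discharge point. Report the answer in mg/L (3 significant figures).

1700 L/s = 1.7 m³/s.
After complete mixing, C₀ = (0.0569·41 + 1.7·4.92) / 1.757 = 6.089 mg/L.
Travel time t = 3.8e+04 m / 0.74 m/s = 5.135e+04 s = 0.5943 d.
C = 6.089·exp(−1.2·0.5943) = 6.089·0.4901 = 2.984 mg/L.

2.98 mg/L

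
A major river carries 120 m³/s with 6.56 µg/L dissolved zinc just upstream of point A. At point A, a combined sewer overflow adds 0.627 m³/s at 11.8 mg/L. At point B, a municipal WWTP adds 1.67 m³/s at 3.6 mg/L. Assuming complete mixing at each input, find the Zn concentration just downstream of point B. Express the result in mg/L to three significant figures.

0.116 mg/L

6.56 µg/L = 0.00656 mg/L.
After input A: C = (120·0.00656 + 0.627·11.8) / 120.6 = 0.06786 mg/L.
After input B: C = (120.6·0.06786 + 1.67·3.6) / 122.3 = 0.1161 mg/L.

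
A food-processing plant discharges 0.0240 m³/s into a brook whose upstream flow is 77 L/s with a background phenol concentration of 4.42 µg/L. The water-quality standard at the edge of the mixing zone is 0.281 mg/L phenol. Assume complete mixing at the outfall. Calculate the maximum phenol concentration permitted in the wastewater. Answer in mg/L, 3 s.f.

77 L/s = 0.077 m³/s.
4.42 µg/L = 0.00442 mg/L.
Mass balance: 0.281·0.101 = 0.024·Cₑ + 0.077·0.00442.
Cₑ = (0.02838 − 0.0003403) / 0.024 = 1.168 mg/L.

1.17 mg/L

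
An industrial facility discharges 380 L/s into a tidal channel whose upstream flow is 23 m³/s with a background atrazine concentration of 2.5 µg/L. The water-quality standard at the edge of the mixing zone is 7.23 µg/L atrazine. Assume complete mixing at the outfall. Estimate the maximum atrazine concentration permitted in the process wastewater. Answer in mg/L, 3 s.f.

0.294 mg/L

380 L/s = 0.38 m³/s.
2.5 µg/L = 0.0025 mg/L.
7.23 µg/L = 0.00723 mg/L.
Mass balance: 0.00723·23.38 = 0.38·Cₑ + 23·0.0025.
Cₑ = (0.169 − 0.0575) / 0.38 = 0.2935 mg/L.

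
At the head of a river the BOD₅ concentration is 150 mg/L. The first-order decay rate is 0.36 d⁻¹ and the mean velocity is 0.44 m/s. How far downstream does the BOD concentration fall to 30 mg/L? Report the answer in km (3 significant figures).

170 km

From C = C₀·e^(−kt), t = ln(C₀/C)/k = ln(150/30)/0.36 = 1.609/0.36 = 4.471 d.
Distance = v·t = 0.44 m/s × 3.863e+05 s = 1.7e+05 m = 170 km.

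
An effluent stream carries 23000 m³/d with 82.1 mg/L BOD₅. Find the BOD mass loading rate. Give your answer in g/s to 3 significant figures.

23000 m³/d = 0.2662 m³/s.
Mass flux = Q·C = 0.2662 m³/s × 82.1 g/m³ = 21.86 g/s.

21.9 g/s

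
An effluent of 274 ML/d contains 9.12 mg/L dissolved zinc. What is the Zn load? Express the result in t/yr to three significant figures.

274 ML/d = 3.171 m³/s.
Mass flux = Q·C = 3.171 m³/s × 9.12 g/m³ = 28.92 g/s.
= 28.92 g/s × 31.56 = 912.7 t/yr.

913 t/yr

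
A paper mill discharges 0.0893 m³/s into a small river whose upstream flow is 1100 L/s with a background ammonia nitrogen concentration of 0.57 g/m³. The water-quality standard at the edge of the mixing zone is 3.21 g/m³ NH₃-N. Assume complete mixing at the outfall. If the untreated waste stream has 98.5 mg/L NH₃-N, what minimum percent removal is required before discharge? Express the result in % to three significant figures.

1100 L/s = 1.1 m³/s.
Mass balance: 3.21·1.189 = 0.0893·Cₑ + 1.1·0.57.
Cₑ = (3.818 − 0.627) / 0.0893 = 35.73 mg/L.
Required removal = 1 − 35.73/98.5 = 63.73 %.

63.7 %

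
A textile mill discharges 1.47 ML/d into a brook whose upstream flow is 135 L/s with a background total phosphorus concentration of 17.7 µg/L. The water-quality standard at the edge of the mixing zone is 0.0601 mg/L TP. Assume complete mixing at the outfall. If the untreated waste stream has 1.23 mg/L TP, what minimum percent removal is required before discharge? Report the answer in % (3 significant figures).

1.47 ML/d = 0.01701 m³/s.
135 L/s = 0.135 m³/s.
17.7 µg/L = 0.0177 mg/L.
Mass balance: 0.0601·0.152 = 0.01701·Cₑ + 0.135·0.0177.
Cₑ = (0.009136 − 0.00239) / 0.01701 = 0.3965 mg/L.
Required removal = 1 − 0.3965/1.23 = 67.76 %.

67.8 %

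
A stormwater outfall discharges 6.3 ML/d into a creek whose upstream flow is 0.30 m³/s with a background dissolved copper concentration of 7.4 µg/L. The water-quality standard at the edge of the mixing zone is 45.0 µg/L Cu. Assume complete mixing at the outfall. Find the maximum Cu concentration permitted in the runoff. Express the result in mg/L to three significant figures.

6.3 ML/d = 0.07292 m³/s.
7.4 µg/L = 0.0074 mg/L.
45.0 µg/L = 0.045 mg/L.
Mass balance: 0.045·0.3729 = 0.07292·Cₑ + 0.3·0.0074.
Cₑ = (0.01678 − 0.00222) / 0.07292 = 0.1997 mg/L.

0.200 mg/L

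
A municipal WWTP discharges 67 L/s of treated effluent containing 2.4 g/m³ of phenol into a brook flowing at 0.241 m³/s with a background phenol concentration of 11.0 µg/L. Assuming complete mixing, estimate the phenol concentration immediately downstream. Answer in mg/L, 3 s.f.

67 L/s = 0.067 m³/s.
11.0 µg/L = 0.011 mg/L.
By mass balance at complete mixing, C = (0.067·2.4 + 0.241·0.011) / (0.067 + 0.241) = 0.1635/0.308 = 0.5307 mg/L.

0.531 mg/L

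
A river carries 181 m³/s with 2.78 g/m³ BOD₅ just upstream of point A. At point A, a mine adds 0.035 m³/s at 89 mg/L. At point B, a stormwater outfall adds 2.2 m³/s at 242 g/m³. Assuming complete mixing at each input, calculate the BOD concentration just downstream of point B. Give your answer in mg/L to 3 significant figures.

After input A: C = (181·2.78 + 0.035·89) / 181 = 2.797 mg/L.
After input B: C = (181·2.797 + 2.2·242) / 183.2 = 5.669 mg/L.

5.67 mg/L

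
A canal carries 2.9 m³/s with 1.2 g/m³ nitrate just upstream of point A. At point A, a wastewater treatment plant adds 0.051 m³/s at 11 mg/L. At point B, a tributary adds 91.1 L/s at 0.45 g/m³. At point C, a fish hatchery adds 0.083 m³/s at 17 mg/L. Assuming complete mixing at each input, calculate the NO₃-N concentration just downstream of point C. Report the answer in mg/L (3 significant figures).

1.76 mg/L

After input A: C = (2.9·1.2 + 0.051·11) / 2.951 = 1.369 mg/L.
91.1 L/s = 0.0911 m³/s.
After input B: C = (2.951·1.369 + 0.0911·0.45) / 3.042 = 1.342 mg/L.
After input C: C = (3.042·1.342 + 0.083·17) / 3.125 = 1.758 mg/L.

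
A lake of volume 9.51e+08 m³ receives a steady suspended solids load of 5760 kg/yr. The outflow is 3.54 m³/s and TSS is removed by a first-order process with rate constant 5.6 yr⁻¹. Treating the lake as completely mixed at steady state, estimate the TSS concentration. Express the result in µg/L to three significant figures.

Outflow Q = 3.54 m³/s × 3.156e+07 s/yr = 1.117e+08 m³/yr.
Steady-state CSTR mass balance: W = Q·C + k·V·C, so C = W/(Q + kV).
Q + kV = 1.117e+08 + 5.6·9.51e+08 = 5.437e+09 m³/yr.
C = 5760/5.437e+09 = 1.059e-06 kg/m³ = 0.001059 mg/L = 1.059 µg/L.

1.06 µg/L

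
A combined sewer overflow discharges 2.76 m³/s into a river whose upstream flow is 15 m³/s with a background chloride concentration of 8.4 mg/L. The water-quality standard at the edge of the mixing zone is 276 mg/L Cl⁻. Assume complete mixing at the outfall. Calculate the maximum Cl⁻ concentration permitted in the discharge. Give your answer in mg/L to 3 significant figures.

1730 mg/L

Mass balance: 276·17.76 = 2.76·Cₑ + 15·8.4.
Cₑ = (4902 − 126) / 2.76 = 1730 mg/L.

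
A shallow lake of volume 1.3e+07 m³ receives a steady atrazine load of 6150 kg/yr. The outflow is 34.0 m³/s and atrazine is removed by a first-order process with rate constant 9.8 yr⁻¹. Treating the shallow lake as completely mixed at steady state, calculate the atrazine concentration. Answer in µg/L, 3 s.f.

Outflow Q = 34.0 m³/s × 3.156e+07 s/yr = 1.073e+09 m³/yr.
Steady-state CSTR mass balance: W = Q·C + k·V·C, so C = W/(Q + kV).
Q + kV = 1.073e+09 + 9.8·1.3e+07 = 1.2e+09 m³/yr.
C = 6150/1.2e+09 = 5.123e-06 kg/m³ = 0.005123 mg/L = 5.123 µg/L.

5.12 µg/L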